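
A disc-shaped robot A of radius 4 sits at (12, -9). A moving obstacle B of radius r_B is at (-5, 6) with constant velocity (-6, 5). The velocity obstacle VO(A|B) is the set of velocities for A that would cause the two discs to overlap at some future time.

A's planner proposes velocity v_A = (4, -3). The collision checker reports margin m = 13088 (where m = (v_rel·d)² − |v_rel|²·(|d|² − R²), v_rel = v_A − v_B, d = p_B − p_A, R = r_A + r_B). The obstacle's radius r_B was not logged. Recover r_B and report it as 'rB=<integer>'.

m = 13088
d = (-17, 15);  v_rel = (10, -8),  |v_rel|² = 164
v_rel×d = (10)·(15) − (-8)·(-17) = 14
since m = R²·164 − 14²:  R² = (196 + 13088) / 164 = 81
R = √81 = 9  ⇒  r_B = 9 − 4 = 5

rB=5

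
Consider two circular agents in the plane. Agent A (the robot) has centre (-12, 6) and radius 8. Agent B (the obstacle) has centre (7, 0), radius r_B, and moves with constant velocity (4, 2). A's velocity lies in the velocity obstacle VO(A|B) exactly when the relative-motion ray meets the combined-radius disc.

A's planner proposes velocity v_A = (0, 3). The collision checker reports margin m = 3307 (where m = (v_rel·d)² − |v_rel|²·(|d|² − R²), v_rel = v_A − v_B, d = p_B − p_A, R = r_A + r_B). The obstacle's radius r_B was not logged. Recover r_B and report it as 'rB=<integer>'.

m = 3307
d = (19, -6);  v_rel = (-4, 1),  |v_rel|² = 17
v_rel×d = (-4)·(-6) − (1)·(19) = 5
since m = R²·17 − 5²:  R² = (25 + 3307) / 17 = 196
R = √196 = 14  ⇒  r_B = 14 − 8 = 6

rB=6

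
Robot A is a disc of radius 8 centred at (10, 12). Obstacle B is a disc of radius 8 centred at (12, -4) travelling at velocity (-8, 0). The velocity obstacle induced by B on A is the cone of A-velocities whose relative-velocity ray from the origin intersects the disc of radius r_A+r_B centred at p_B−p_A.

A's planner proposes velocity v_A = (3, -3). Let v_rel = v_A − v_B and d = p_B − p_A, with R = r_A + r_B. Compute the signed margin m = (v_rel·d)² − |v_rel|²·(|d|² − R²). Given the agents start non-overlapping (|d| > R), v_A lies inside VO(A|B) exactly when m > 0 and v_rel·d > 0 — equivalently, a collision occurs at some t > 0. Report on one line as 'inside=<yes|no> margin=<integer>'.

d = (2, -16),  |d|² = 260;  R = 8+8 = 16,  c = 260−16² = 4
v_rel = (11, -3),  |v_rel|² = 130;  v_rel·d = (11)·(2) + (-3)·(-16) = 70
130·t² − 140·t + 4 = 0  ⇒  m = 70² − 130·4 = 4380
m = 4380 > 0,  v_rel·d = 70 > 0  ⇒  inside

inside=yes margin=4380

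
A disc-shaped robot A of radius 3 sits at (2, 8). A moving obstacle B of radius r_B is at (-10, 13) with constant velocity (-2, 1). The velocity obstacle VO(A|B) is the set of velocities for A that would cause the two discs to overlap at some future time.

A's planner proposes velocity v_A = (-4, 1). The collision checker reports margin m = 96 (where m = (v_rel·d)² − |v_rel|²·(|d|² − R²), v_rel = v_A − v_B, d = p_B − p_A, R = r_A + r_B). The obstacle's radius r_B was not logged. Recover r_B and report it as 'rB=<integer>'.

m = 96
d = (-12, 5);  v_rel = (-2, 0),  |v_rel|² = 4
v_rel×d = (-2)·(5) − (0)·(-12) = -10
since m = R²·4 − (-10)²:  R² = (100 + 96) / 4 = 49
R = √49 = 7  ⇒  r_B = 7 − 3 = 4

rB=4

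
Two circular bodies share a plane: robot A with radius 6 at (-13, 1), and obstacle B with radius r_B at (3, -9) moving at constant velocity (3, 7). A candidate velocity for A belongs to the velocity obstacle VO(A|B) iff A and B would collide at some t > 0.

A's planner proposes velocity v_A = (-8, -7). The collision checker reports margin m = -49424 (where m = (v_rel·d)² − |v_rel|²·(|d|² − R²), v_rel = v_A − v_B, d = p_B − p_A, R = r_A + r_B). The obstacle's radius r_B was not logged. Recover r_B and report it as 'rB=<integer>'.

m = -49424
d = (16, -10);  v_rel = (-11, -14),  |v_rel|² = 317
v_rel×d = (-11)·(-10) − (-14)·(16) = 334
since m = R²·317 − 334²:  R² = (111556 + -49424) / 317 = 196
R = √196 = 14  ⇒  r_B = 14 − 6 = 8

rB=8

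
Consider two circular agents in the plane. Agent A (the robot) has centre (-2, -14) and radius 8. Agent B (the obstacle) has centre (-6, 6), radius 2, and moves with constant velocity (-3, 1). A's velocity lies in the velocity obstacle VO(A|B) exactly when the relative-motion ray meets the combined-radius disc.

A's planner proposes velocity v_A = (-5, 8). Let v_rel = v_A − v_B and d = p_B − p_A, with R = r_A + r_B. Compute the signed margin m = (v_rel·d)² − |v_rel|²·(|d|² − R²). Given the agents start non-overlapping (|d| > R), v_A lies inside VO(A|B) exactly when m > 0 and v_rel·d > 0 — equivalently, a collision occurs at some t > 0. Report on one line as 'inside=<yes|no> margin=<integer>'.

d = (-4, 20),  |d|² = 416;  R = 8+2 = 10,  c = 416−10² = 316
v_rel = (-2, 7),  |v_rel|² = 53;  v_rel·d = (-2)·(-4) + (7)·(20) = 148
53·t² − 296·t + 316 = 0  ⇒  m = 148² − 53·316 = 5156
m = 5156 > 0,  v_rel·d = 148 > 0  ⇒  inside

inside=yes margin=5156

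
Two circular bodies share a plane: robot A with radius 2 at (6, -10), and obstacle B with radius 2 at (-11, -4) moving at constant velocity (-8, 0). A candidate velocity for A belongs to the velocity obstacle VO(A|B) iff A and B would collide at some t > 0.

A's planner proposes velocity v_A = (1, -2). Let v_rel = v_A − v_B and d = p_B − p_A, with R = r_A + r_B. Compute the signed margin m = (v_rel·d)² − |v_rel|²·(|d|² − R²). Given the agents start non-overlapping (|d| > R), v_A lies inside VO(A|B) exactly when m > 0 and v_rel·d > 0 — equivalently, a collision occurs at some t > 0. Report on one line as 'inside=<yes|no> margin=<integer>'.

d = (-17, 6),  |d|² = 325;  R = 2+2 = 4,  c = 325−4² = 309
v_rel = (9, -2),  |v_rel|² = 85;  v_rel·d = (9)·(-17) + (-2)·(6) = -165
85·t² + 330·t + 309 = 0  ⇒  m = (-165)² − 85·309 = 960
m = 960 > 0,  v_rel·d = -165 < 0  ⇒  outside

inside=no margin=960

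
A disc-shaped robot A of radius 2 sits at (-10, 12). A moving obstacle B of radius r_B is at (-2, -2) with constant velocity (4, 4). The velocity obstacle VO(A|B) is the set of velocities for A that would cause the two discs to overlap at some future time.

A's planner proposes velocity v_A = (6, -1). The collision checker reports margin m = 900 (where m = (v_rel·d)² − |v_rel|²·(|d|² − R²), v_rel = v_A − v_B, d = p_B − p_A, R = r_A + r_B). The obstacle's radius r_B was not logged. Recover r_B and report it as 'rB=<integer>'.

m = 900
d = (8, -14);  v_rel = (2, -5),  |v_rel|² = 29
v_rel×d = (2)·(-14) − (-5)·(8) = 12
since m = R²·29 − 12²:  R² = (144 + 900) / 29 = 36
R = √36 = 6  ⇒  r_B = 6 − 2 = 4

rB=4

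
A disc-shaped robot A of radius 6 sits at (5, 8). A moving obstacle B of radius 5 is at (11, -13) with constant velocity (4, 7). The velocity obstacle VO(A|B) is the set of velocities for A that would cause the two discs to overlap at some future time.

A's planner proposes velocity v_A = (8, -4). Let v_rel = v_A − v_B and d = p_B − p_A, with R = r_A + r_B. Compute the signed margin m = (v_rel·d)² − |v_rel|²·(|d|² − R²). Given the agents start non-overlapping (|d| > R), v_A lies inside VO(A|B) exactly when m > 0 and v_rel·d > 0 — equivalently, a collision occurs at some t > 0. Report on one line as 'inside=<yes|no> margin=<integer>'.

d = (6, -21),  |d|² = 477;  R = 6+5 = 11,  c = 477−11² = 356
v_rel = (4, -11),  |v_rel|² = 137;  v_rel·d = (4)·(6) + (-11)·(-21) = 255
137·t² − 510·t + 356 = 0  ⇒  m = 255² − 137·356 = 16253
m = 16253 > 0,  v_rel·d = 255 > 0  ⇒  inside

inside=yes margin=16253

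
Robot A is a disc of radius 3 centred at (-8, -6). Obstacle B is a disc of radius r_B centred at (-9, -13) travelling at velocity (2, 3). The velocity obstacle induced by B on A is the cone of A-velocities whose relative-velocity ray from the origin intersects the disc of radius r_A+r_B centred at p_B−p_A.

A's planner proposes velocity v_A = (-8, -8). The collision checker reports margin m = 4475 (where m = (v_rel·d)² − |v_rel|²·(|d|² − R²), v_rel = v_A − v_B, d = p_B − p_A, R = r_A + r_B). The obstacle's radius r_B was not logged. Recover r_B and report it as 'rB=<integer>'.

m = 4475
d = (-1, -7);  v_rel = (-10, -11),  |v_rel|² = 221
v_rel×d = (-10)·(-7) − (-11)·(-1) = 59
since m = R²·221 − 59²:  R² = (3481 + 4475) / 221 = 36
R = √36 = 6  ⇒  r_B = 6 − 3 = 3

rB=3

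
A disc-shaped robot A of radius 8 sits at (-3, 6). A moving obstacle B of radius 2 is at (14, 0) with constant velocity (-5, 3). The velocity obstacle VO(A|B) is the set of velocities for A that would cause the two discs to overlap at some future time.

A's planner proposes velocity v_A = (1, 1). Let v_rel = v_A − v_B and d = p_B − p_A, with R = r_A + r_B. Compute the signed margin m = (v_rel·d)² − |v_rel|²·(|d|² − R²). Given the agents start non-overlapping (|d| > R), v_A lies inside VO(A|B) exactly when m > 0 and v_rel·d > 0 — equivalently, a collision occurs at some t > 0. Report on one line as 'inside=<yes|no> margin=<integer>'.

d = (17, -6),  |d|² = 325;  R = 8+2 = 10,  c = 325−10² = 225
v_rel = (6, -2),  |v_rel|² = 40;  v_rel·d = (6)·(17) + (-2)·(-6) = 114
40·t² − 228·t + 225 = 0  ⇒  m = 114² − 40·225 = 3996
m = 3996 > 0,  v_rel·d = 114 > 0  ⇒  inside

inside=yes margin=3996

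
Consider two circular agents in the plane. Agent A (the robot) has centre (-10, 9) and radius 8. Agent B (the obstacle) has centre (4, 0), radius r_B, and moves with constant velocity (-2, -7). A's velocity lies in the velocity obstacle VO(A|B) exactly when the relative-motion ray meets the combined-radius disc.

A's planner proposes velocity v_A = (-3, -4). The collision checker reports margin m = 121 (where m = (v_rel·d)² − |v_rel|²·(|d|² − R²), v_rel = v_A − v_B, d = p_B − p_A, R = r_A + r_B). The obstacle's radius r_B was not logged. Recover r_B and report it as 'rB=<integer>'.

m = 121
d = (14, -9);  v_rel = (-1, 3),  |v_rel|² = 10
v_rel×d = (-1)·(-9) − (3)·(14) = -33
since m = R²·10 − (-33)²:  R² = (1089 + 121) / 10 = 121
R = √121 = 11  ⇒  r_B = 11 − 8 = 3

rB=3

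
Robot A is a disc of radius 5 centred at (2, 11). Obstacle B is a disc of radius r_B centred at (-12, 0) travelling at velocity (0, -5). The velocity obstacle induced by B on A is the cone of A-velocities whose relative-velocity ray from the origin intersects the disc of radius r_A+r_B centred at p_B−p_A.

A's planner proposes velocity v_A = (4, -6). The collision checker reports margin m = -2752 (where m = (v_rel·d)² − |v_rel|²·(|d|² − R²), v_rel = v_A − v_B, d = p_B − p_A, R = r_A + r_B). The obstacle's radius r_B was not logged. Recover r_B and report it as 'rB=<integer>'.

m = -2752
d = (-14, -11);  v_rel = (4, -1),  |v_rel|² = 17
v_rel×d = (4)·(-11) − (-1)·(-14) = -58
since m = R²·17 − (-58)²:  R² = (3364 + -2752) / 17 = 36
R = √36 = 6  ⇒  r_B = 6 − 5 = 1

rB=1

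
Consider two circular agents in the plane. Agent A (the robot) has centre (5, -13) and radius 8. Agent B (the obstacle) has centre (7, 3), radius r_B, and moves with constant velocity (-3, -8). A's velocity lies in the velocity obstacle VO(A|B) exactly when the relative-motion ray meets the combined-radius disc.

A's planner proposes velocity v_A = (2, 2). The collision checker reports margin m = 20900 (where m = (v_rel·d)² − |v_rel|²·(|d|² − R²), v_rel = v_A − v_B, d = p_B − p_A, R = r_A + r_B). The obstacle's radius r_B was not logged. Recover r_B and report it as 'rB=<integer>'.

m = 20900
d = (2, 16);  v_rel = (5, 10),  |v_rel|² = 125
v_rel×d = (5)·(16) − (10)·(2) = 60
since m = R²·125 − 60²:  R² = (3600 + 20900) / 125 = 196
R = √196 = 14  ⇒  r_B = 14 − 8 = 6

rB=6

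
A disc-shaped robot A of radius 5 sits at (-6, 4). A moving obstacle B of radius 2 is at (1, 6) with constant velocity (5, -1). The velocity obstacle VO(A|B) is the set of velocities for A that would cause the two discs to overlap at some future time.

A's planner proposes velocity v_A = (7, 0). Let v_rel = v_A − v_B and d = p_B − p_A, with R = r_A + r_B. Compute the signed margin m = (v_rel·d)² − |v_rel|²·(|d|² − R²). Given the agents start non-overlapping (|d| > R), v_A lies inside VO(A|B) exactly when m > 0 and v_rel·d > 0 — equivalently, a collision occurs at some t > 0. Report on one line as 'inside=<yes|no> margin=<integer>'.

d = (7, 2),  |d|² = 53;  R = 5+2 = 7,  c = 53−7² = 4
v_rel = (2, 1),  |v_rel|² = 5;  v_rel·d = (2)·(7) + (1)·(2) = 16
5·t² − 32·t + 4 = 0  ⇒  m = 16² − 5·4 = 236
m = 236 > 0,  v_rel·d = 16 > 0  ⇒  inside

inside=yes margin=236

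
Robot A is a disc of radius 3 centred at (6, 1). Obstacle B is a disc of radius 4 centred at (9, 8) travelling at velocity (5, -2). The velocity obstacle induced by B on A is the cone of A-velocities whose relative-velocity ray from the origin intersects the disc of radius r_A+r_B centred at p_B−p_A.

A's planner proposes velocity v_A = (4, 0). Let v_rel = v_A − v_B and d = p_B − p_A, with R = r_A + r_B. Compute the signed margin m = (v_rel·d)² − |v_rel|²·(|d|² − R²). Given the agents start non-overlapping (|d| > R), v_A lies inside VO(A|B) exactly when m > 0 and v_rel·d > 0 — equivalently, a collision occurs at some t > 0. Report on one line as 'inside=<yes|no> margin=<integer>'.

d = (3, 7),  |d|² = 58;  R = 3+4 = 7,  c = 58−7² = 9
v_rel = (-1, 2),  |v_rel|² = 5;  v_rel·d = (-1)·(3) + (2)·(7) = 11
5·t² − 22·t + 9 = 0  ⇒  m = 11² − 5·9 = 76
m = 76 > 0,  v_rel·d = 11 > 0  ⇒  inside

inside=yes margin=76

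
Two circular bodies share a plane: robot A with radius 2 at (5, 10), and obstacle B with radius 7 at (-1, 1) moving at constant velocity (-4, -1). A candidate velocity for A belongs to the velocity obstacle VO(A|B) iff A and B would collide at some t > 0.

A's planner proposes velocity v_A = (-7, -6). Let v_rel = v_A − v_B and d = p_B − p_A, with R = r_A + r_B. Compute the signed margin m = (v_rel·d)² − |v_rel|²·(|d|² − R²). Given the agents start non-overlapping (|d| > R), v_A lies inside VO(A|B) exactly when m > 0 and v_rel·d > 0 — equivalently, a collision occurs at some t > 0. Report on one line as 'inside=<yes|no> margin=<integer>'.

d = (-6, -9),  |d|² = 117;  R = 2+7 = 9,  c = 117−9² = 36
v_rel = (-3, -5),  |v_rel|² = 34;  v_rel·d = (-3)·(-6) + (-5)·(-9) = 63
34·t² − 126·t + 36 = 0  ⇒  m = 63² − 34·36 = 2745
m = 2745 > 0,  v_rel·d = 63 > 0  ⇒  inside

inside=yes margin=2745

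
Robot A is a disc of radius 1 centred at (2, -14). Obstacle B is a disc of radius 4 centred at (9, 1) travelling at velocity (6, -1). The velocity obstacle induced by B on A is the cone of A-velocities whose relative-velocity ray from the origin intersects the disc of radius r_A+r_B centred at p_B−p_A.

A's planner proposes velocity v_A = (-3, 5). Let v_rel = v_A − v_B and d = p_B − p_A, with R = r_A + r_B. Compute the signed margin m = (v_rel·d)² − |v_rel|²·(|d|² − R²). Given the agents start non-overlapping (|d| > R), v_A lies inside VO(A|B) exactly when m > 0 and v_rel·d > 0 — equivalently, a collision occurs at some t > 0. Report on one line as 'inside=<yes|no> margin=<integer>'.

d = (7, 15),  |d|² = 274;  R = 1+4 = 5,  c = 274−5² = 249
v_rel = (-9, 6),  |v_rel|² = 117;  v_rel·d = (-9)·(7) + (6)·(15) = 27
117·t² − 54·t + 249 = 0  ⇒  m = 27² − 117·249 = -28404
m = -28404 < 0,  v_rel·d = 27 > 0  ⇒  outside

inside=no margin=-28404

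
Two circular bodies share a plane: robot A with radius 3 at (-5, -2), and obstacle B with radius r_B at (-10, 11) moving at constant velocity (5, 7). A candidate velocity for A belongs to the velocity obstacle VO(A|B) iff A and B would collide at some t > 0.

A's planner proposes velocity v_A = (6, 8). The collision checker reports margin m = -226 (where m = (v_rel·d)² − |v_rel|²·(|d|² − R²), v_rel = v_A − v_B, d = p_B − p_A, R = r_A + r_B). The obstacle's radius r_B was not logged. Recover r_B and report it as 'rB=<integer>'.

m = -226
d = (-5, 13);  v_rel = (1, 1),  |v_rel|² = 2
v_rel×d = (1)·(13) − (1)·(-5) = 18
since m = R²·2 − 18²:  R² = (324 + -226) / 2 = 49
R = √49 = 7  ⇒  r_B = 7 − 3 = 4

rB=4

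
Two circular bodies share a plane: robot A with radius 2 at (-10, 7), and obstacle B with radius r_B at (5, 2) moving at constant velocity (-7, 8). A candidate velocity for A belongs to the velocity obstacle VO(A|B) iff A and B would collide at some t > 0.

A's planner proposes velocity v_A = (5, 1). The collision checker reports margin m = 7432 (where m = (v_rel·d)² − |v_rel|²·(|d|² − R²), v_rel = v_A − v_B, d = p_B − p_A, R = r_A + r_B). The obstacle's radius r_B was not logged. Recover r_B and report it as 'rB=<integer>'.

m = 7432
d = (15, -5);  v_rel = (12, -7),  |v_rel|² = 193
v_rel×d = (12)·(-5) − (-7)·(15) = 45
since m = R²·193 − 45²:  R² = (2025 + 7432) / 193 = 49
R = √49 = 7  ⇒  r_B = 7 − 2 = 5

rB=5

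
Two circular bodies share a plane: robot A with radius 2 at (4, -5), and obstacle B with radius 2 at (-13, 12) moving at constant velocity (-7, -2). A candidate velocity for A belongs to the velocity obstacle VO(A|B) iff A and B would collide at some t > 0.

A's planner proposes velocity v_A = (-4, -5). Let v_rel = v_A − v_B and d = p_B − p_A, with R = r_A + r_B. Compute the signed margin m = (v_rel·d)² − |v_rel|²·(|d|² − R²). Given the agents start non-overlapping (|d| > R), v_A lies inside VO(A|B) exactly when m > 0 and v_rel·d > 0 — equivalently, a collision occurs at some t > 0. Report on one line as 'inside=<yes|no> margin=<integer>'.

d = (-17, 17),  |d|² = 578;  R = 2+2 = 4,  c = 578−4² = 562
v_rel = (3, -3),  |v_rel|² = 18;  v_rel·d = (3)·(-17) + (-3)·(17) = -102
18·t² + 204·t + 562 = 0  ⇒  m = (-102)² − 18·562 = 288
m = 288 > 0,  v_rel·d = -102 < 0  ⇒  outside

inside=no margin=288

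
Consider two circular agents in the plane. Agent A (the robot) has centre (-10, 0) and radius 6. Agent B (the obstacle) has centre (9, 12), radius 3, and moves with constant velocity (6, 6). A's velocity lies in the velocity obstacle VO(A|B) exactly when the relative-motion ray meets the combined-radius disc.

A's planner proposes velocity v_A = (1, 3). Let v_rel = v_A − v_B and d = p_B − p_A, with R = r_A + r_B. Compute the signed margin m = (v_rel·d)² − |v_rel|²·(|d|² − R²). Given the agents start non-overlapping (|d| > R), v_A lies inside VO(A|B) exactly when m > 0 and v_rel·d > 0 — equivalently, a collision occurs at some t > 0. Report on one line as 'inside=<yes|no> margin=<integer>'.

d = (19, 12),  |d|² = 505;  R = 6+3 = 9,  c = 505−9² = 424
v_rel = (-5, -3),  |v_rel|² = 34;  v_rel·d = (-5)·(19) + (-3)·(12) = -131
34·t² + 262·t + 424 = 0  ⇒  m = (-131)² − 34·424 = 2745
m = 2745 > 0,  v_rel·d = -131 < 0  ⇒  outside

inside=no margin=2745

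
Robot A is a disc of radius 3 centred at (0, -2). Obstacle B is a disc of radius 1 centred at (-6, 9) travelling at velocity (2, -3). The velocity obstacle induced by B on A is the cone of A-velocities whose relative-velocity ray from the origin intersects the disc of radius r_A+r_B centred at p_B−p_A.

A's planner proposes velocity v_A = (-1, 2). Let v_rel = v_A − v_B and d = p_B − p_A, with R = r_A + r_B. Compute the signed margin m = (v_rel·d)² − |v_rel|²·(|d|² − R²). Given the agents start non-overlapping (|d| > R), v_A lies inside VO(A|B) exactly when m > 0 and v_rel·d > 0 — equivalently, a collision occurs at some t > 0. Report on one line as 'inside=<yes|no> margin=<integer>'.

d = (-6, 11),  |d|² = 157;  R = 3+1 = 4,  c = 157−4² = 141
v_rel = (-3, 5),  |v_rel|² = 34;  v_rel·d = (-3)·(-6) + (5)·(11) = 73
34·t² − 146·t + 141 = 0  ⇒  m = 73² − 34·141 = 535
m = 535 > 0,  v_rel·d = 73 > 0  ⇒  inside

inside=yes margin=535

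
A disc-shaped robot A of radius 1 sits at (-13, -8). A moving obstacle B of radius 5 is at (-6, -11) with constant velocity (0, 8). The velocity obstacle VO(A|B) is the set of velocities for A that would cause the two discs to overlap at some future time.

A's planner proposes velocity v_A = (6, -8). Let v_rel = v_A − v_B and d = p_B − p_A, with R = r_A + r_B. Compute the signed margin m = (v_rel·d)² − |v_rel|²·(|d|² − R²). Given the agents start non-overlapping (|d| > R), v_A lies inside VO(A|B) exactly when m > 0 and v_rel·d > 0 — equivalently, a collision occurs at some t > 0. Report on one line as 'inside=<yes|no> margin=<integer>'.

d = (7, -3),  |d|² = 58;  R = 1+5 = 6,  c = 58−6² = 22
v_rel = (6, -16),  |v_rel|² = 292;  v_rel·d = (6)·(7) + (-16)·(-3) = 90
292·t² − 180·t + 22 = 0  ⇒  m = 90² − 292·22 = 1676
m = 1676 > 0,  v_rel·d = 90 > 0  ⇒  inside

inside=yes margin=1676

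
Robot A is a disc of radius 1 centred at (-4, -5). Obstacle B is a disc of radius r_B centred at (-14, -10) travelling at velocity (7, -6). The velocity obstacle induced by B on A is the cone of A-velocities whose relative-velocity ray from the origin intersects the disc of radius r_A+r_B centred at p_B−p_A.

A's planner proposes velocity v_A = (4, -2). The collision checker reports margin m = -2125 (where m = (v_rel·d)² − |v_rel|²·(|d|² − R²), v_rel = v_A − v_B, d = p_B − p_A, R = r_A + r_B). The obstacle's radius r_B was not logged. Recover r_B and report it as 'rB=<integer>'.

m = -2125
d = (-10, -5);  v_rel = (-3, 4),  |v_rel|² = 25
v_rel×d = (-3)·(-5) − (4)·(-10) = 55
since m = R²·25 − 55²:  R² = (3025 + -2125) / 25 = 36
R = √36 = 6  ⇒  r_B = 6 − 1 = 5

rB=5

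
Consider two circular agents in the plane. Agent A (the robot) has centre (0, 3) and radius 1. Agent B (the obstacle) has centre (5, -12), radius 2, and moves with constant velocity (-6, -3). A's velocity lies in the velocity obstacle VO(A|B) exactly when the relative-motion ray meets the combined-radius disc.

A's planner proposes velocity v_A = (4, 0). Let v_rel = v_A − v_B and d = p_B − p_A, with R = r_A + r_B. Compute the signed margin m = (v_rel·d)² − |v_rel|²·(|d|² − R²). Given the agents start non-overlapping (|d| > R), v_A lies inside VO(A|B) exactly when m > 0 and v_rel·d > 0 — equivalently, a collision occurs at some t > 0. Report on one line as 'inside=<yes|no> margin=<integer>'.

d = (5, -15),  |d|² = 250;  R = 1+2 = 3,  c = 250−3² = 241
v_rel = (10, 3),  |v_rel|² = 109;  v_rel·d = (10)·(5) + (3)·(-15) = 5
109·t² − 10·t + 241 = 0  ⇒  m = 5² − 109·241 = -26244
m = -26244 < 0,  v_rel·d = 5 > 0  ⇒  outside

inside=no margin=-26244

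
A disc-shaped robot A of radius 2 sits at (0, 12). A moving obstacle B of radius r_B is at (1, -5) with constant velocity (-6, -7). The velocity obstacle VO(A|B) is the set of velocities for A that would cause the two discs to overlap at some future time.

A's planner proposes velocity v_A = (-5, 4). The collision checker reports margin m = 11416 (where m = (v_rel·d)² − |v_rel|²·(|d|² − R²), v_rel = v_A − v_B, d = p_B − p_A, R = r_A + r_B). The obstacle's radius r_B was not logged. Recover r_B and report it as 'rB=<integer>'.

m = 11416
d = (1, -17);  v_rel = (1, 11),  |v_rel|² = 122
v_rel×d = (1)·(-17) − (11)·(1) = -28
since m = R²·122 − (-28)²:  R² = (784 + 11416) / 122 = 100
R = √100 = 10  ⇒  r_B = 10 − 2 = 8

rB=8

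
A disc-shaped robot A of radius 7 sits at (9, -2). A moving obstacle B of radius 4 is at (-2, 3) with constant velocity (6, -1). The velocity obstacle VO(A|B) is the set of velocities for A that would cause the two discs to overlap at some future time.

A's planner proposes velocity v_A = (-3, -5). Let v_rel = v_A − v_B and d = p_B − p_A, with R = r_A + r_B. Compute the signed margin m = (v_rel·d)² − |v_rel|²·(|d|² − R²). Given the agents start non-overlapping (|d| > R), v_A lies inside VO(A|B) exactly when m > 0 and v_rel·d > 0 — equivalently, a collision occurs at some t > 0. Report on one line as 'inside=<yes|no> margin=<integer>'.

d = (-11, 5),  |d|² = 146;  R = 7+4 = 11,  c = 146−11² = 25
v_rel = (-9, -4),  |v_rel|² = 97;  v_rel·d = (-9)·(-11) + (-4)·(5) = 79
97·t² − 158·t + 25 = 0  ⇒  m = 79² − 97·25 = 3816
m = 3816 > 0,  v_rel·d = 79 > 0  ⇒  inside

inside=yes margin=3816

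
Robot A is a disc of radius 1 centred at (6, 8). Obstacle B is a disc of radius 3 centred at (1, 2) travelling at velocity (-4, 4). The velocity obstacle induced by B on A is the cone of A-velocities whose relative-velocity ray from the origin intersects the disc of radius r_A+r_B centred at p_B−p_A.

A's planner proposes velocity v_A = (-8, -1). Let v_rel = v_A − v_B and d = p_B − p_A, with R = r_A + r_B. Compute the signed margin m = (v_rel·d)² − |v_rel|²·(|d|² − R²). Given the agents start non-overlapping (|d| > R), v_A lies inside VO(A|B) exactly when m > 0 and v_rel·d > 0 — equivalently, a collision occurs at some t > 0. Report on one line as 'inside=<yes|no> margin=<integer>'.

d = (-5, -6),  |d|² = 61;  R = 1+3 = 4,  c = 61−4² = 45
v_rel = (-4, -5),  |v_rel|² = 41;  v_rel·d = (-4)·(-5) + (-5)·(-6) = 50
41·t² − 100·t + 45 = 0  ⇒  m = 50² − 41·45 = 655
m = 655 > 0,  v_rel·d = 50 > 0  ⇒  inside

inside=yes margin=655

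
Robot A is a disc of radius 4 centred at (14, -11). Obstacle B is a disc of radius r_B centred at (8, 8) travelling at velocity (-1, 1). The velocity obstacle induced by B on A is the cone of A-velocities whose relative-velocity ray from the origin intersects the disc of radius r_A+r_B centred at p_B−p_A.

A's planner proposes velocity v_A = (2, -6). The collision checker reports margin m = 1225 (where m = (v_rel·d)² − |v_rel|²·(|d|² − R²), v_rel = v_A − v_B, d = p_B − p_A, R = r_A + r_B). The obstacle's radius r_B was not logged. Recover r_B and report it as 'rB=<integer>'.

m = 1225
d = (-6, 19);  v_rel = (3, -7),  |v_rel|² = 58
v_rel×d = (3)·(19) − (-7)·(-6) = 15
since m = R²·58 − 15²:  R² = (225 + 1225) / 58 = 25
R = √25 = 5  ⇒  r_B = 5 − 4 = 1

rB=1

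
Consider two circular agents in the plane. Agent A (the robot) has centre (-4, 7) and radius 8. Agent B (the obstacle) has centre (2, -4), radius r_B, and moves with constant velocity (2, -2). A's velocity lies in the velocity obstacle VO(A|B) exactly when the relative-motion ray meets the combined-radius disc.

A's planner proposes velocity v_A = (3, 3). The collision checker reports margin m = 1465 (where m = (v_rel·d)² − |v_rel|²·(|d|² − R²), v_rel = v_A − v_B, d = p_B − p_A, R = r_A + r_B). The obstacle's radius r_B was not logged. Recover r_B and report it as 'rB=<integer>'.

m = 1465
d = (6, -11);  v_rel = (1, 5),  |v_rel|² = 26
v_rel×d = (1)·(-11) − (5)·(6) = -41
since m = R²·26 − (-41)²:  R² = (1681 + 1465) / 26 = 121
R = √121 = 11  ⇒  r_B = 11 − 8 = 3

rB=3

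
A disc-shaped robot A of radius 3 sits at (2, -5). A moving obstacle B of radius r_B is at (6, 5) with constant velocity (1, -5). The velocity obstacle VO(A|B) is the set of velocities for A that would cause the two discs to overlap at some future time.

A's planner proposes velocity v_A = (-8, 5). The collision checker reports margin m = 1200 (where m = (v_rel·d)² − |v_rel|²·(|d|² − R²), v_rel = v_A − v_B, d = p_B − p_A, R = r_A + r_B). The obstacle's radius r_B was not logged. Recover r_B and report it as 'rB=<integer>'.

m = 1200
d = (4, 10);  v_rel = (-9, 10),  |v_rel|² = 181
v_rel×d = (-9)·(10) − (10)·(4) = -130
since m = R²·181 − (-130)²:  R² = (16900 + 1200) / 181 = 100
R = √100 = 10  ⇒  r_B = 10 − 3 = 7

rB=7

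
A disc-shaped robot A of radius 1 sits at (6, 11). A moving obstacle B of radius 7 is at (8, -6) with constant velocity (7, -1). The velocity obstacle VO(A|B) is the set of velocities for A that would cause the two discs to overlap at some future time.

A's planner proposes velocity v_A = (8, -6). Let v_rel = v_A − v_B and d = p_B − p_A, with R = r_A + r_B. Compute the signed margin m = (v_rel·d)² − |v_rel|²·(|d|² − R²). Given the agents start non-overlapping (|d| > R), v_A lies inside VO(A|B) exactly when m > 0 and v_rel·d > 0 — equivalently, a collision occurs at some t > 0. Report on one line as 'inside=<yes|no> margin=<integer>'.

d = (2, -17),  |d|² = 293;  R = 1+7 = 8,  c = 293−8² = 229
v_rel = (1, -5),  |v_rel|² = 26;  v_rel·d = (1)·(2) + (-5)·(-17) = 87
26·t² − 174·t + 229 = 0  ⇒  m = 87² − 26·229 = 1615
m = 1615 > 0,  v_rel·d = 87 > 0  ⇒  inside

inside=yes margin=1615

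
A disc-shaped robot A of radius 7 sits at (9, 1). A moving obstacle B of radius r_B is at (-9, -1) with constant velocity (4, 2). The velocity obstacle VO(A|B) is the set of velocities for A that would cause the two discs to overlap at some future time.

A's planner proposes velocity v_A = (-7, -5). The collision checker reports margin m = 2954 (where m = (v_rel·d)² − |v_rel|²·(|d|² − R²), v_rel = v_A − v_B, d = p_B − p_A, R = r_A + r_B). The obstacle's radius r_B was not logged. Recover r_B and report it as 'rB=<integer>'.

m = 2954
d = (-18, -2);  v_rel = (-11, -7),  |v_rel|² = 170
v_rel×d = (-11)·(-2) − (-7)·(-18) = -104
since m = R²·170 − (-104)²:  R² = (10816 + 2954) / 170 = 81
R = √81 = 9  ⇒  r_B = 9 − 7 = 2

rB=2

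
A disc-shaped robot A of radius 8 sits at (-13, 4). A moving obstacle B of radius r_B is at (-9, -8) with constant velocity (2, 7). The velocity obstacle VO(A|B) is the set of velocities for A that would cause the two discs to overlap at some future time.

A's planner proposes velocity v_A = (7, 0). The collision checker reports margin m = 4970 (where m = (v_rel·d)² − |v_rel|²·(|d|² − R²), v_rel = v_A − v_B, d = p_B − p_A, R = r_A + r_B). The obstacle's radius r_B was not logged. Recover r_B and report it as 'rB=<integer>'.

m = 4970
d = (4, -12);  v_rel = (5, -7),  |v_rel|² = 74
v_rel×d = (5)·(-12) − (-7)·(4) = -32
since m = R²·74 − (-32)²:  R² = (1024 + 4970) / 74 = 81
R = √81 = 9  ⇒  r_B = 9 − 8 = 1

rB=1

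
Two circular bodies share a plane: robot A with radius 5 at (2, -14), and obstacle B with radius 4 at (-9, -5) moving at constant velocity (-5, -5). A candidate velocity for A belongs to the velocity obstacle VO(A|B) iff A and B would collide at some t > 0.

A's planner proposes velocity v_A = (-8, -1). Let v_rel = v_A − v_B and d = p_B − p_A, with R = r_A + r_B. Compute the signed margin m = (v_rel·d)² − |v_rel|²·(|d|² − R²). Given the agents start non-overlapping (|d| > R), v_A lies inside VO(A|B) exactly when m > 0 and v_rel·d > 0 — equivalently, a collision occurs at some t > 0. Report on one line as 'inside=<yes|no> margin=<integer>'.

d = (-11, 9),  |d|² = 202;  R = 5+4 = 9,  c = 202−9² = 121
v_rel = (-3, 4),  |v_rel|² = 25;  v_rel·d = (-3)·(-11) + (4)·(9) = 69
25·t² − 138·t + 121 = 0  ⇒  m = 69² − 25·121 = 1736
m = 1736 > 0,  v_rel·d = 69 > 0  ⇒  inside

inside=yes margin=1736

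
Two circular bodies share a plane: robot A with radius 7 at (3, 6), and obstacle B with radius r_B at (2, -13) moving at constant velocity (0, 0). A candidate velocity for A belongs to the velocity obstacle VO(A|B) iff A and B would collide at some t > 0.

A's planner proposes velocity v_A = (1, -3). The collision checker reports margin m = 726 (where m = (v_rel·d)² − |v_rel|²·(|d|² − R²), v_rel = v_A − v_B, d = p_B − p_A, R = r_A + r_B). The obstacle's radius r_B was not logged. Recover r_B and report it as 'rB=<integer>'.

m = 726
d = (-1, -19);  v_rel = (1, -3),  |v_rel|² = 10
v_rel×d = (1)·(-19) − (-3)·(-1) = -22
since m = R²·10 − (-22)²:  R² = (484 + 726) / 10 = 121
R = √121 = 11  ⇒  r_B = 11 − 7 = 4

rB=4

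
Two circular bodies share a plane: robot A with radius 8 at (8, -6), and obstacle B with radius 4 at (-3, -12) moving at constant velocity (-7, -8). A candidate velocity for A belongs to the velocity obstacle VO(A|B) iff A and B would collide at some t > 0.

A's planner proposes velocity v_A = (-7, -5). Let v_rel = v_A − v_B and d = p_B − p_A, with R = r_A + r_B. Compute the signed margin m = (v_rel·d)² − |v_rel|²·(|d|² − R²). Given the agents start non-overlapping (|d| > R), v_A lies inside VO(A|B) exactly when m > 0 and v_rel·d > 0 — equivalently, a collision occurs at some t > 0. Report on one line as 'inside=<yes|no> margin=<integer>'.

d = (-11, -6),  |d|² = 157;  R = 8+4 = 12,  c = 157−12² = 13
v_rel = (0, 3),  |v_rel|² = 9;  v_rel·d = (0)·(-11) + (3)·(-6) = -18
9·t² + 36·t + 13 = 0  ⇒  m = (-18)² − 9·13 = 207
m = 207 > 0,  v_rel·d = -18 < 0  ⇒  outside

inside=no margin=207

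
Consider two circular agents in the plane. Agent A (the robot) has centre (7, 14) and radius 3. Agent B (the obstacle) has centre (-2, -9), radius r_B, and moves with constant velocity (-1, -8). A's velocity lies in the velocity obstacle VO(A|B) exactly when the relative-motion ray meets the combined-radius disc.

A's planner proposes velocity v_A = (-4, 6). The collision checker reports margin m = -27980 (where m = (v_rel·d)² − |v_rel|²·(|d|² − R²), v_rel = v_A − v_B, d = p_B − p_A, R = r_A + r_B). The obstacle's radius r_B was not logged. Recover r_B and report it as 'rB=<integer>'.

m = -27980
d = (-9, -23);  v_rel = (-3, 14),  |v_rel|² = 205
v_rel×d = (-3)·(-23) − (14)·(-9) = 195
since m = R²·205 − 195²:  R² = (38025 + -27980) / 205 = 49
R = √49 = 7  ⇒  r_B = 7 − 3 = 4

rB=4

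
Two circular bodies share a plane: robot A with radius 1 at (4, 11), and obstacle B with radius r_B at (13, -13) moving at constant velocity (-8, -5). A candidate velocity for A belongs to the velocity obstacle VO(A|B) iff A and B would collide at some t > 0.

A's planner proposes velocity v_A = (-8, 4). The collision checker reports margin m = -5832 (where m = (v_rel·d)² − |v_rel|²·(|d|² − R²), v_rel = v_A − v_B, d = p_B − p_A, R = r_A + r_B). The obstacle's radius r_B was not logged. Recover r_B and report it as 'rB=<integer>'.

m = -5832
d = (9, -24);  v_rel = (0, 9),  |v_rel|² = 81
v_rel×d = (0)·(-24) − (9)·(9) = -81
since m = R²·81 − (-81)²:  R² = (6561 + -5832) / 81 = 9
R = √9 = 3  ⇒  r_B = 3 − 1 = 2

rB=2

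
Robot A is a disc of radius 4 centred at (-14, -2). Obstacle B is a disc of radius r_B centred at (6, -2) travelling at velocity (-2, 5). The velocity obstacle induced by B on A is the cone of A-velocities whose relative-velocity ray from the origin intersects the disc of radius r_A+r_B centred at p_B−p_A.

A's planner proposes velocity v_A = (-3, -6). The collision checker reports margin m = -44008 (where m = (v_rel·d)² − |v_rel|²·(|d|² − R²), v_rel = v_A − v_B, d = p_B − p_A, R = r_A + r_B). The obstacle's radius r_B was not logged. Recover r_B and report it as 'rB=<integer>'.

m = -44008
d = (20, 0);  v_rel = (-1, -11),  |v_rel|² = 122
v_rel×d = (-1)·(0) − (-11)·(20) = 220
since m = R²·122 − 220²:  R² = (48400 + -44008) / 122 = 36
R = √36 = 6  ⇒  r_B = 6 − 4 = 2

rB=2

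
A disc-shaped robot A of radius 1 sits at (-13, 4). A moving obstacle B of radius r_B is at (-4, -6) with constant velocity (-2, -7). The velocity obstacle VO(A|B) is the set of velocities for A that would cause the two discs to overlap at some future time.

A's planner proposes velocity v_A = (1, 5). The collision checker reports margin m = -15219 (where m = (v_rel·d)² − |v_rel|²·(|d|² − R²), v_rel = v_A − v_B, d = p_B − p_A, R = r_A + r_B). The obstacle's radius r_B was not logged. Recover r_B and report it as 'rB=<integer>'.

m = -15219
d = (9, -10);  v_rel = (3, 12),  |v_rel|² = 153
v_rel×d = (3)·(-10) − (12)·(9) = -138
since m = R²·153 − (-138)²:  R² = (19044 + -15219) / 153 = 25
R = √25 = 5  ⇒  r_B = 5 − 1 = 4

rB=4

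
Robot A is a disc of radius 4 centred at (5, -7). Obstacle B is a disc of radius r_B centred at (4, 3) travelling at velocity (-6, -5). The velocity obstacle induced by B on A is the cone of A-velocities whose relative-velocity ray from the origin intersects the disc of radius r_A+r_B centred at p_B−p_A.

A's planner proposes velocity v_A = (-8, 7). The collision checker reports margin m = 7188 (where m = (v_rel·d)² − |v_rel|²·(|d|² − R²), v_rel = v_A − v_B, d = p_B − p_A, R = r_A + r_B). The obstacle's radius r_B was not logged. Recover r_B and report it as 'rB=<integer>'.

m = 7188
d = (-1, 10);  v_rel = (-2, 12),  |v_rel|² = 148
v_rel×d = (-2)·(10) − (12)·(-1) = -8
since m = R²·148 − (-8)²:  R² = (64 + 7188) / 148 = 49
R = √49 = 7  ⇒  r_B = 7 − 4 = 3

rB=3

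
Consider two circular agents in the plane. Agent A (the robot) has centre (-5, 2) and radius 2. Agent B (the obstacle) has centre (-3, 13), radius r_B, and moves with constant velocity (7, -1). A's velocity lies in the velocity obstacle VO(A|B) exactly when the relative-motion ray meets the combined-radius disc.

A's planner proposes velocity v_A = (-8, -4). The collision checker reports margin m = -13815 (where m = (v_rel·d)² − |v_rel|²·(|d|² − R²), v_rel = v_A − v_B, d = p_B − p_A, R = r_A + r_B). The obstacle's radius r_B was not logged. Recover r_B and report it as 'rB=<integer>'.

m = -13815
d = (2, 11);  v_rel = (-15, -3),  |v_rel|² = 234
v_rel×d = (-15)·(11) − (-3)·(2) = -159
since m = R²·234 − (-159)²:  R² = (25281 + -13815) / 234 = 49
R = √49 = 7  ⇒  r_B = 7 − 2 = 5

rB=5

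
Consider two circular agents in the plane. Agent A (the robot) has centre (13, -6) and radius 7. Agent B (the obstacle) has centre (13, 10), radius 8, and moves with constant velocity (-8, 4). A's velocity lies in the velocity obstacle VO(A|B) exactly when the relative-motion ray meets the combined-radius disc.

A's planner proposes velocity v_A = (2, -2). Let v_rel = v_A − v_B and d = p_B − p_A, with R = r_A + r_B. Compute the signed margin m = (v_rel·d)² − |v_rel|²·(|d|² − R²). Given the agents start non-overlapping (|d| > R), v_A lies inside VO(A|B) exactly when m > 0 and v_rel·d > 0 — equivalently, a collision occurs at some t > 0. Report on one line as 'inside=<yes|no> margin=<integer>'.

d = (0, 16),  |d|² = 256;  R = 7+8 = 15,  c = 256−15² = 31
v_rel = (10, -6),  |v_rel|² = 136;  v_rel·d = (10)·(0) + (-6)·(16) = -96
136·t² + 192·t + 31 = 0  ⇒  m = (-96)² − 136·31 = 5000
m = 5000 > 0,  v_rel·d = -96 < 0  ⇒  outside

inside=no margin=5000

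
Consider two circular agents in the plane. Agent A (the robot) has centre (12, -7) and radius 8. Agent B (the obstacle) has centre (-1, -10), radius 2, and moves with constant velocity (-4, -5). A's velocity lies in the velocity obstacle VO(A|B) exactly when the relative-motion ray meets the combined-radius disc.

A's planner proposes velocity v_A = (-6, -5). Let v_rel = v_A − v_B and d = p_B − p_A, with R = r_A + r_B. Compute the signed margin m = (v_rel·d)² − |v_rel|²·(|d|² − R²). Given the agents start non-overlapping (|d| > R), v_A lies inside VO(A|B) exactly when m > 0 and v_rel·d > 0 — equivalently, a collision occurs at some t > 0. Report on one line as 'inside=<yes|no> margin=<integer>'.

d = (-13, -3),  |d|² = 178;  R = 8+2 = 10,  c = 178−10² = 78
v_rel = (-2, 0),  |v_rel|² = 4;  v_rel·d = (-2)·(-13) + (0)·(-3) = 26
4·t² − 52·t + 78 = 0  ⇒  m = 26² − 4·78 = 364
m = 364 > 0,  v_rel·d = 26 > 0  ⇒  inside

inside=yes margin=364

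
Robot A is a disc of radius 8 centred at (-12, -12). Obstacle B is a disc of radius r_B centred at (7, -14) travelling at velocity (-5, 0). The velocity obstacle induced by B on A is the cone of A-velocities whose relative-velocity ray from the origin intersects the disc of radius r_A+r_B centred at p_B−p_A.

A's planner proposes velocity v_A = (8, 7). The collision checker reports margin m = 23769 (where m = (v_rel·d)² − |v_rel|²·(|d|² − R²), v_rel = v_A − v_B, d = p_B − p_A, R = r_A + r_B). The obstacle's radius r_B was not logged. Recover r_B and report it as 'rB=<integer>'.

m = 23769
d = (19, -2);  v_rel = (13, 7),  |v_rel|² = 218
v_rel×d = (13)·(-2) − (7)·(19) = -159
since m = R²·218 − (-159)²:  R² = (25281 + 23769) / 218 = 225
R = √225 = 15  ⇒  r_B = 15 − 8 = 7

rB=7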